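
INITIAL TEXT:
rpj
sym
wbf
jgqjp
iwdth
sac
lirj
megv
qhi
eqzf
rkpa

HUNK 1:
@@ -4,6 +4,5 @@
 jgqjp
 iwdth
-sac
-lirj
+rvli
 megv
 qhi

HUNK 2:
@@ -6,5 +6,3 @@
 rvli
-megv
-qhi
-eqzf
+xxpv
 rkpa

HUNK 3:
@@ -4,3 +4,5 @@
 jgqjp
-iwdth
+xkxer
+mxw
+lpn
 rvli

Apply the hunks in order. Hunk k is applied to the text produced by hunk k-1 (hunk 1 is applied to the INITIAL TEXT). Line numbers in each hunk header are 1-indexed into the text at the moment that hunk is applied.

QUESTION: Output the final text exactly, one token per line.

Hunk 1: at line 4 remove [sac,lirj] add [rvli] -> 10 lines: rpj sym wbf jgqjp iwdth rvli megv qhi eqzf rkpa
Hunk 2: at line 6 remove [megv,qhi,eqzf] add [xxpv] -> 8 lines: rpj sym wbf jgqjp iwdth rvli xxpv rkpa
Hunk 3: at line 4 remove [iwdth] add [xkxer,mxw,lpn] -> 10 lines: rpj sym wbf jgqjp xkxer mxw lpn rvli xxpv rkpa

Answer: rpj
sym
wbf
jgqjp
xkxer
mxw
lpn
rvli
xxpv
rkpa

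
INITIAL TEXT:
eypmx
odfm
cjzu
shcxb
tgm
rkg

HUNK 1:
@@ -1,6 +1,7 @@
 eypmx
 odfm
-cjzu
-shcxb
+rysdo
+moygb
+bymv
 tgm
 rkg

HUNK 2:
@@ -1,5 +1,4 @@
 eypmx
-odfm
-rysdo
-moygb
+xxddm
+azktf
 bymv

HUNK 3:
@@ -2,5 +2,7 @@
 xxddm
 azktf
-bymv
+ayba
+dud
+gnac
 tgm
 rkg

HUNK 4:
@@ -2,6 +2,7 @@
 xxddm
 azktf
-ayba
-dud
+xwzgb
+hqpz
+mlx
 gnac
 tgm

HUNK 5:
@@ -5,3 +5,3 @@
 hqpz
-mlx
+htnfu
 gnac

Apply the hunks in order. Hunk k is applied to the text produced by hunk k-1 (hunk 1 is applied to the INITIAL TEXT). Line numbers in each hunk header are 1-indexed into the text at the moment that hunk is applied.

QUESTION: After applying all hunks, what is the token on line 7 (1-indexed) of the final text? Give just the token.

Hunk 1: at line 1 remove [cjzu,shcxb] add [rysdo,moygb,bymv] -> 7 lines: eypmx odfm rysdo moygb bymv tgm rkg
Hunk 2: at line 1 remove [odfm,rysdo,moygb] add [xxddm,azktf] -> 6 lines: eypmx xxddm azktf bymv tgm rkg
Hunk 3: at line 2 remove [bymv] add [ayba,dud,gnac] -> 8 lines: eypmx xxddm azktf ayba dud gnac tgm rkg
Hunk 4: at line 2 remove [ayba,dud] add [xwzgb,hqpz,mlx] -> 9 lines: eypmx xxddm azktf xwzgb hqpz mlx gnac tgm rkg
Hunk 5: at line 5 remove [mlx] add [htnfu] -> 9 lines: eypmx xxddm azktf xwzgb hqpz htnfu gnac tgm rkg
Final line 7: gnac

Answer: gnac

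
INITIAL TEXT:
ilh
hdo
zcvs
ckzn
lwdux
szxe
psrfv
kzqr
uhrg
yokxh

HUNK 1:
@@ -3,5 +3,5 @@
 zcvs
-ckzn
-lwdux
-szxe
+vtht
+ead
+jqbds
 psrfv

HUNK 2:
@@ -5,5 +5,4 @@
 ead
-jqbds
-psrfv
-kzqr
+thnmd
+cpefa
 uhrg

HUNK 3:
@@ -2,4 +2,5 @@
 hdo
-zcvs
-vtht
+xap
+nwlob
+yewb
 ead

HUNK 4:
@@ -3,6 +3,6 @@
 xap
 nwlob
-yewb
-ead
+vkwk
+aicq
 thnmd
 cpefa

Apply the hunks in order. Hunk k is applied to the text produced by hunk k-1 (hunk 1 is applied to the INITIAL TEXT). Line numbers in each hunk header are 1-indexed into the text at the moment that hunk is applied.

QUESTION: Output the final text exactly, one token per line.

Hunk 1: at line 3 remove [ckzn,lwdux,szxe] add [vtht,ead,jqbds] -> 10 lines: ilh hdo zcvs vtht ead jqbds psrfv kzqr uhrg yokxh
Hunk 2: at line 5 remove [jqbds,psrfv,kzqr] add [thnmd,cpefa] -> 9 lines: ilh hdo zcvs vtht ead thnmd cpefa uhrg yokxh
Hunk 3: at line 2 remove [zcvs,vtht] add [xap,nwlob,yewb] -> 10 lines: ilh hdo xap nwlob yewb ead thnmd cpefa uhrg yokxh
Hunk 4: at line 3 remove [yewb,ead] add [vkwk,aicq] -> 10 lines: ilh hdo xap nwlob vkwk aicq thnmd cpefa uhrg yokxh

Answer: ilh
hdo
xap
nwlob
vkwk
aicq
thnmd
cpefa
uhrg
yokxh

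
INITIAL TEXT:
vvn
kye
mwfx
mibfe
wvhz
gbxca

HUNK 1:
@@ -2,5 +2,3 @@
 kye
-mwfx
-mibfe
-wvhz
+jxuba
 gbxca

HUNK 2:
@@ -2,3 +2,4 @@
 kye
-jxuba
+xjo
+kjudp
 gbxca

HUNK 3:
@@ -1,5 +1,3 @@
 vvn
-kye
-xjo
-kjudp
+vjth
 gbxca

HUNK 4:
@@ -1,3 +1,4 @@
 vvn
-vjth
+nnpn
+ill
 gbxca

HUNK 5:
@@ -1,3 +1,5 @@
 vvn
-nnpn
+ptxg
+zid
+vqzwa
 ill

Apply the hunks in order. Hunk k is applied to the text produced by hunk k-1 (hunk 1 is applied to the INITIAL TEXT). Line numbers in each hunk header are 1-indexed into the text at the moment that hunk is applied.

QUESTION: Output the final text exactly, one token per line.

Answer: vvn
ptxg
zid
vqzwa
ill
gbxca

Derivation:
Hunk 1: at line 2 remove [mwfx,mibfe,wvhz] add [jxuba] -> 4 lines: vvn kye jxuba gbxca
Hunk 2: at line 2 remove [jxuba] add [xjo,kjudp] -> 5 lines: vvn kye xjo kjudp gbxca
Hunk 3: at line 1 remove [kye,xjo,kjudp] add [vjth] -> 3 lines: vvn vjth gbxca
Hunk 4: at line 1 remove [vjth] add [nnpn,ill] -> 4 lines: vvn nnpn ill gbxca
Hunk 5: at line 1 remove [nnpn] add [ptxg,zid,vqzwa] -> 6 lines: vvn ptxg zid vqzwa ill gbxca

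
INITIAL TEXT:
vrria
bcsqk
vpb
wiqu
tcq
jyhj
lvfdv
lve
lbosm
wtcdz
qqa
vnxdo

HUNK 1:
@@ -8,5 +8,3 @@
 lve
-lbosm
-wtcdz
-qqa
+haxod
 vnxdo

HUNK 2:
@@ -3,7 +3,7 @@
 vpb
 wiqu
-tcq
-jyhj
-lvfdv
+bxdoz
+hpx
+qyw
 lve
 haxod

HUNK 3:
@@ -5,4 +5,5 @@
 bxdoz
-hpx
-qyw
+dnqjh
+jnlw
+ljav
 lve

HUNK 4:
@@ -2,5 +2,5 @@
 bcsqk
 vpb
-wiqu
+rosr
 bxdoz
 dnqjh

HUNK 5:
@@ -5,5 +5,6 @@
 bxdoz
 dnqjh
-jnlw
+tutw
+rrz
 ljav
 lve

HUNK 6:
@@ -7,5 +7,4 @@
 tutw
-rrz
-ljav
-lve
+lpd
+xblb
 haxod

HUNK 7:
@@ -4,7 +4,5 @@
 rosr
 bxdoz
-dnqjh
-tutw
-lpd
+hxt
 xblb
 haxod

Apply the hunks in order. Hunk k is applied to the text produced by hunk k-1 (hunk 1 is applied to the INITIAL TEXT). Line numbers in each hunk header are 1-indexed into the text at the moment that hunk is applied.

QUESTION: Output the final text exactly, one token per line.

Answer: vrria
bcsqk
vpb
rosr
bxdoz
hxt
xblb
haxod
vnxdo

Derivation:
Hunk 1: at line 8 remove [lbosm,wtcdz,qqa] add [haxod] -> 10 lines: vrria bcsqk vpb wiqu tcq jyhj lvfdv lve haxod vnxdo
Hunk 2: at line 3 remove [tcq,jyhj,lvfdv] add [bxdoz,hpx,qyw] -> 10 lines: vrria bcsqk vpb wiqu bxdoz hpx qyw lve haxod vnxdo
Hunk 3: at line 5 remove [hpx,qyw] add [dnqjh,jnlw,ljav] -> 11 lines: vrria bcsqk vpb wiqu bxdoz dnqjh jnlw ljav lve haxod vnxdo
Hunk 4: at line 2 remove [wiqu] add [rosr] -> 11 lines: vrria bcsqk vpb rosr bxdoz dnqjh jnlw ljav lve haxod vnxdo
Hunk 5: at line 5 remove [jnlw] add [tutw,rrz] -> 12 lines: vrria bcsqk vpb rosr bxdoz dnqjh tutw rrz ljav lve haxod vnxdo
Hunk 6: at line 7 remove [rrz,ljav,lve] add [lpd,xblb] -> 11 lines: vrria bcsqk vpb rosr bxdoz dnqjh tutw lpd xblb haxod vnxdo
Hunk 7: at line 4 remove [dnqjh,tutw,lpd] add [hxt] -> 9 lines: vrria bcsqk vpb rosr bxdoz hxt xblb haxod vnxdo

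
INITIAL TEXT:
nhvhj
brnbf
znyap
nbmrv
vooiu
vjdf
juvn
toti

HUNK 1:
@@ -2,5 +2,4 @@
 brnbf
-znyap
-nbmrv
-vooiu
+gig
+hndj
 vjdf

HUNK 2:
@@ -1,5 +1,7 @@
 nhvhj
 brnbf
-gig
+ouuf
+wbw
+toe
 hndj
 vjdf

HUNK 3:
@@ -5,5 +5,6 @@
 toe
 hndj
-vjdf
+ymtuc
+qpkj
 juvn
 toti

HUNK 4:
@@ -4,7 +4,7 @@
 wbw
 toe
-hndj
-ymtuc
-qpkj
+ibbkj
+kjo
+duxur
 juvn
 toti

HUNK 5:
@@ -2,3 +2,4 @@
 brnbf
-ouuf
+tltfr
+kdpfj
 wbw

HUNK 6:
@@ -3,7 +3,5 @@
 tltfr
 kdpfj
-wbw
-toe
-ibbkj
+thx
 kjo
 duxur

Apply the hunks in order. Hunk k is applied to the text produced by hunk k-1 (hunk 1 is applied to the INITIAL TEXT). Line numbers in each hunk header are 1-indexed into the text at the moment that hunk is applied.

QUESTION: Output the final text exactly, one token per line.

Answer: nhvhj
brnbf
tltfr
kdpfj
thx
kjo
duxur
juvn
toti

Derivation:
Hunk 1: at line 2 remove [znyap,nbmrv,vooiu] add [gig,hndj] -> 7 lines: nhvhj brnbf gig hndj vjdf juvn toti
Hunk 2: at line 1 remove [gig] add [ouuf,wbw,toe] -> 9 lines: nhvhj brnbf ouuf wbw toe hndj vjdf juvn toti
Hunk 3: at line 5 remove [vjdf] add [ymtuc,qpkj] -> 10 lines: nhvhj brnbf ouuf wbw toe hndj ymtuc qpkj juvn toti
Hunk 4: at line 4 remove [hndj,ymtuc,qpkj] add [ibbkj,kjo,duxur] -> 10 lines: nhvhj brnbf ouuf wbw toe ibbkj kjo duxur juvn toti
Hunk 5: at line 2 remove [ouuf] add [tltfr,kdpfj] -> 11 lines: nhvhj brnbf tltfr kdpfj wbw toe ibbkj kjo duxur juvn toti
Hunk 6: at line 3 remove [wbw,toe,ibbkj] add [thx] -> 9 lines: nhvhj brnbf tltfr kdpfj thx kjo duxur juvn toti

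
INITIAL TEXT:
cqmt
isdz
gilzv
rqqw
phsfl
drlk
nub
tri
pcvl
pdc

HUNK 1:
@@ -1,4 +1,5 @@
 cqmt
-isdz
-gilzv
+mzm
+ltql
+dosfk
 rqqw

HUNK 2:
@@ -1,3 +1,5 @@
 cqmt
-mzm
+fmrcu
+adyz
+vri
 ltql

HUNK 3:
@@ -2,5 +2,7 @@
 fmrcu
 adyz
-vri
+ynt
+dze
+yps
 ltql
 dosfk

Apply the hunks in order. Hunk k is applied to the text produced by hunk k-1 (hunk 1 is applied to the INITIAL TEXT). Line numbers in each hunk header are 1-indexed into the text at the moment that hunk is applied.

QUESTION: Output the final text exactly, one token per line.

Hunk 1: at line 1 remove [isdz,gilzv] add [mzm,ltql,dosfk] -> 11 lines: cqmt mzm ltql dosfk rqqw phsfl drlk nub tri pcvl pdc
Hunk 2: at line 1 remove [mzm] add [fmrcu,adyz,vri] -> 13 lines: cqmt fmrcu adyz vri ltql dosfk rqqw phsfl drlk nub tri pcvl pdc
Hunk 3: at line 2 remove [vri] add [ynt,dze,yps] -> 15 lines: cqmt fmrcu adyz ynt dze yps ltql dosfk rqqw phsfl drlk nub tri pcvl pdc

Answer: cqmt
fmrcu
adyz
ynt
dze
yps
ltql
dosfk
rqqw
phsfl
drlk
nub
tri
pcvl
pdc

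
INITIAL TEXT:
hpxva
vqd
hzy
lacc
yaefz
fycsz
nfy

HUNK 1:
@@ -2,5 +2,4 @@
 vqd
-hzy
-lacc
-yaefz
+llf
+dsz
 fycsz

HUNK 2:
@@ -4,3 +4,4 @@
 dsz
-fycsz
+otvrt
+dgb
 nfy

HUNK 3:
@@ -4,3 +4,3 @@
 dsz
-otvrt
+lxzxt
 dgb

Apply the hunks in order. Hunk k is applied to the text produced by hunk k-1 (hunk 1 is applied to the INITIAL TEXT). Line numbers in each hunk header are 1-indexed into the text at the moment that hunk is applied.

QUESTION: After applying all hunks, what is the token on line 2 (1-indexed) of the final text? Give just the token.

Answer: vqd

Derivation:
Hunk 1: at line 2 remove [hzy,lacc,yaefz] add [llf,dsz] -> 6 lines: hpxva vqd llf dsz fycsz nfy
Hunk 2: at line 4 remove [fycsz] add [otvrt,dgb] -> 7 lines: hpxva vqd llf dsz otvrt dgb nfy
Hunk 3: at line 4 remove [otvrt] add [lxzxt] -> 7 lines: hpxva vqd llf dsz lxzxt dgb nfy
Final line 2: vqd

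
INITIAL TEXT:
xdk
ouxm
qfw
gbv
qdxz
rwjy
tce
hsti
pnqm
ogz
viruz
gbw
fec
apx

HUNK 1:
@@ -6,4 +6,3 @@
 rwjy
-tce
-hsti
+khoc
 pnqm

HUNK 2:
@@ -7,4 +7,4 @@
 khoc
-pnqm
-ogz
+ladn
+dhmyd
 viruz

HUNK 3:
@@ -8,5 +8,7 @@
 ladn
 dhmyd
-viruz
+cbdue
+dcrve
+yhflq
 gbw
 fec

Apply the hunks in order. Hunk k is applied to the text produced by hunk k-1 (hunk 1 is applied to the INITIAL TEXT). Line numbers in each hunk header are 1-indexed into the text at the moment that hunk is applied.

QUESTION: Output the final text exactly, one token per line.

Hunk 1: at line 6 remove [tce,hsti] add [khoc] -> 13 lines: xdk ouxm qfw gbv qdxz rwjy khoc pnqm ogz viruz gbw fec apx
Hunk 2: at line 7 remove [pnqm,ogz] add [ladn,dhmyd] -> 13 lines: xdk ouxm qfw gbv qdxz rwjy khoc ladn dhmyd viruz gbw fec apx
Hunk 3: at line 8 remove [viruz] add [cbdue,dcrve,yhflq] -> 15 lines: xdk ouxm qfw gbv qdxz rwjy khoc ladn dhmyd cbdue dcrve yhflq gbw fec apx

Answer: xdk
ouxm
qfw
gbv
qdxz
rwjy
khoc
ladn
dhmyd
cbdue
dcrve
yhflq
gbw
fec
apx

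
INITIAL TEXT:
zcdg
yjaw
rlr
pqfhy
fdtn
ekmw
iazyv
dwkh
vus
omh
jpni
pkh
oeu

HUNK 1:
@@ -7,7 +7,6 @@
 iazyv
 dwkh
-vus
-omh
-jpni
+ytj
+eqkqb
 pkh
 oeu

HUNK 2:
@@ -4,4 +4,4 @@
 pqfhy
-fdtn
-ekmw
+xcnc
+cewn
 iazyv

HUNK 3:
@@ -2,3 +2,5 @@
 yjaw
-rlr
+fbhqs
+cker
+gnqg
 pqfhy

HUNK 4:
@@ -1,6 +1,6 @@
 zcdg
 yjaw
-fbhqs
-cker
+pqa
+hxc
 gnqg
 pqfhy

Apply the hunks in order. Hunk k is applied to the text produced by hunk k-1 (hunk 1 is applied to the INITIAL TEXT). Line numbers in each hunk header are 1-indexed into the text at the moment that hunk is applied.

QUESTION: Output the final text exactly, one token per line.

Answer: zcdg
yjaw
pqa
hxc
gnqg
pqfhy
xcnc
cewn
iazyv
dwkh
ytj
eqkqb
pkh
oeu

Derivation:
Hunk 1: at line 7 remove [vus,omh,jpni] add [ytj,eqkqb] -> 12 lines: zcdg yjaw rlr pqfhy fdtn ekmw iazyv dwkh ytj eqkqb pkh oeu
Hunk 2: at line 4 remove [fdtn,ekmw] add [xcnc,cewn] -> 12 lines: zcdg yjaw rlr pqfhy xcnc cewn iazyv dwkh ytj eqkqb pkh oeu
Hunk 3: at line 2 remove [rlr] add [fbhqs,cker,gnqg] -> 14 lines: zcdg yjaw fbhqs cker gnqg pqfhy xcnc cewn iazyv dwkh ytj eqkqb pkh oeu
Hunk 4: at line 1 remove [fbhqs,cker] add [pqa,hxc] -> 14 lines: zcdg yjaw pqa hxc gnqg pqfhy xcnc cewn iazyv dwkh ytj eqkqb pkh oeu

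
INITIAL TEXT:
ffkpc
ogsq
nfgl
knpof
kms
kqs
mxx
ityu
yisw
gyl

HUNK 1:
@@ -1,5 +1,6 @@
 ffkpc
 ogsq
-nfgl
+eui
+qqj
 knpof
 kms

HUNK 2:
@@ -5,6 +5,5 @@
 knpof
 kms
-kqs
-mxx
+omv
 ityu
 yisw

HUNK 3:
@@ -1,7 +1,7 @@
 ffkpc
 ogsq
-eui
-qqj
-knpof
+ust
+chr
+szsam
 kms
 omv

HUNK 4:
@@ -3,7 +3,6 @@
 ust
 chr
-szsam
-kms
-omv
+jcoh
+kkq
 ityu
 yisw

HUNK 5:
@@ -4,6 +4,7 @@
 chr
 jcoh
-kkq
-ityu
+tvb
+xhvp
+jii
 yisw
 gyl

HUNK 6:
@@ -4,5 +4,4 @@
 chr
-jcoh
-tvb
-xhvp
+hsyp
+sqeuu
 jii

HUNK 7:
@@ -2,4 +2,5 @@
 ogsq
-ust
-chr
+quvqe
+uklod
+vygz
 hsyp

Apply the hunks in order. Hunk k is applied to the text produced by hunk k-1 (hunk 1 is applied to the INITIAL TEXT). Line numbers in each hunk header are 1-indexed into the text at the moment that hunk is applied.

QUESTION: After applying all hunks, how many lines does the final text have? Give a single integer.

Hunk 1: at line 1 remove [nfgl] add [eui,qqj] -> 11 lines: ffkpc ogsq eui qqj knpof kms kqs mxx ityu yisw gyl
Hunk 2: at line 5 remove [kqs,mxx] add [omv] -> 10 lines: ffkpc ogsq eui qqj knpof kms omv ityu yisw gyl
Hunk 3: at line 1 remove [eui,qqj,knpof] add [ust,chr,szsam] -> 10 lines: ffkpc ogsq ust chr szsam kms omv ityu yisw gyl
Hunk 4: at line 3 remove [szsam,kms,omv] add [jcoh,kkq] -> 9 lines: ffkpc ogsq ust chr jcoh kkq ityu yisw gyl
Hunk 5: at line 4 remove [kkq,ityu] add [tvb,xhvp,jii] -> 10 lines: ffkpc ogsq ust chr jcoh tvb xhvp jii yisw gyl
Hunk 6: at line 4 remove [jcoh,tvb,xhvp] add [hsyp,sqeuu] -> 9 lines: ffkpc ogsq ust chr hsyp sqeuu jii yisw gyl
Hunk 7: at line 2 remove [ust,chr] add [quvqe,uklod,vygz] -> 10 lines: ffkpc ogsq quvqe uklod vygz hsyp sqeuu jii yisw gyl
Final line count: 10

Answer: 10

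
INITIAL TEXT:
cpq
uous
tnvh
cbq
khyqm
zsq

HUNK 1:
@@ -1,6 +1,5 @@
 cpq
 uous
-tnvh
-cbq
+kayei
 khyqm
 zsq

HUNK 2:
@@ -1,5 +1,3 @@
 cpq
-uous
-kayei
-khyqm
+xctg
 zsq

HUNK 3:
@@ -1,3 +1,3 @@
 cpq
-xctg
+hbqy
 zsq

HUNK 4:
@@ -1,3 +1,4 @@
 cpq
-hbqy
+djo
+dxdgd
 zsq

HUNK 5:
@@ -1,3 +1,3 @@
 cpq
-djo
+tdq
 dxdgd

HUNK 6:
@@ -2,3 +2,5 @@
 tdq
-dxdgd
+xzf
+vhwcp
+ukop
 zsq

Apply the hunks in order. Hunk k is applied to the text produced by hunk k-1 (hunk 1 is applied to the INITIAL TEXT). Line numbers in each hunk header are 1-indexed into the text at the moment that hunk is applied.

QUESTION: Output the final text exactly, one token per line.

Answer: cpq
tdq
xzf
vhwcp
ukop
zsq

Derivation:
Hunk 1: at line 1 remove [tnvh,cbq] add [kayei] -> 5 lines: cpq uous kayei khyqm zsq
Hunk 2: at line 1 remove [uous,kayei,khyqm] add [xctg] -> 3 lines: cpq xctg zsq
Hunk 3: at line 1 remove [xctg] add [hbqy] -> 3 lines: cpq hbqy zsq
Hunk 4: at line 1 remove [hbqy] add [djo,dxdgd] -> 4 lines: cpq djo dxdgd zsq
Hunk 5: at line 1 remove [djo] add [tdq] -> 4 lines: cpq tdq dxdgd zsq
Hunk 6: at line 2 remove [dxdgd] add [xzf,vhwcp,ukop] -> 6 lines: cpq tdq xzf vhwcp ukop zsq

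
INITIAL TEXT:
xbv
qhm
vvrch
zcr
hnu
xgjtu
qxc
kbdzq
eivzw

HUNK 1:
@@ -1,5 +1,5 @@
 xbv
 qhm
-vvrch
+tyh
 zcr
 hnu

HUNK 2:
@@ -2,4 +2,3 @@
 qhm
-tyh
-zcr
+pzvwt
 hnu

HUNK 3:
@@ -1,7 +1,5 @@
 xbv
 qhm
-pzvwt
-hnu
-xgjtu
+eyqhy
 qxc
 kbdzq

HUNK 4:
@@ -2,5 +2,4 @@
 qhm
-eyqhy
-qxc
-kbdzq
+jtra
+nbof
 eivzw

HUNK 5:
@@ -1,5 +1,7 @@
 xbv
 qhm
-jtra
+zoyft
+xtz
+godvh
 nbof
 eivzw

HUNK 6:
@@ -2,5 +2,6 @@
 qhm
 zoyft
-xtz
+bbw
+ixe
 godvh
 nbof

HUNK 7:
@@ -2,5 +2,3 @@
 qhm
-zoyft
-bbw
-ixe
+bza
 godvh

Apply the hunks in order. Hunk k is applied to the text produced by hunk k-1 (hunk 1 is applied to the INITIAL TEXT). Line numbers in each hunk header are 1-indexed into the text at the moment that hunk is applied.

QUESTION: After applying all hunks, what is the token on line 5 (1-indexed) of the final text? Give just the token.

Hunk 1: at line 1 remove [vvrch] add [tyh] -> 9 lines: xbv qhm tyh zcr hnu xgjtu qxc kbdzq eivzw
Hunk 2: at line 2 remove [tyh,zcr] add [pzvwt] -> 8 lines: xbv qhm pzvwt hnu xgjtu qxc kbdzq eivzw
Hunk 3: at line 1 remove [pzvwt,hnu,xgjtu] add [eyqhy] -> 6 lines: xbv qhm eyqhy qxc kbdzq eivzw
Hunk 4: at line 2 remove [eyqhy,qxc,kbdzq] add [jtra,nbof] -> 5 lines: xbv qhm jtra nbof eivzw
Hunk 5: at line 1 remove [jtra] add [zoyft,xtz,godvh] -> 7 lines: xbv qhm zoyft xtz godvh nbof eivzw
Hunk 6: at line 2 remove [xtz] add [bbw,ixe] -> 8 lines: xbv qhm zoyft bbw ixe godvh nbof eivzw
Hunk 7: at line 2 remove [zoyft,bbw,ixe] add [bza] -> 6 lines: xbv qhm bza godvh nbof eivzw
Final line 5: nbof

Answer: nbof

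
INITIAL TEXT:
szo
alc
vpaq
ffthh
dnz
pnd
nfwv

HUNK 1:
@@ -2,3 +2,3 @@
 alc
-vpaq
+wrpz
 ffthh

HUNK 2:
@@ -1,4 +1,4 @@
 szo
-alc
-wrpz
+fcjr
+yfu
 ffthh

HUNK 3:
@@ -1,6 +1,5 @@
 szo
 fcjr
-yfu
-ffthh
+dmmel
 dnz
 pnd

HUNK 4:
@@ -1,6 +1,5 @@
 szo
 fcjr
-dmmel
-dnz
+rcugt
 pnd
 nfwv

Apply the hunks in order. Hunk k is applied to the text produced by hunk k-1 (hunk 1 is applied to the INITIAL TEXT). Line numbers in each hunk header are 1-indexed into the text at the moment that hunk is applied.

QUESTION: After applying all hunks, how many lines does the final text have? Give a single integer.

Answer: 5

Derivation:
Hunk 1: at line 2 remove [vpaq] add [wrpz] -> 7 lines: szo alc wrpz ffthh dnz pnd nfwv
Hunk 2: at line 1 remove [alc,wrpz] add [fcjr,yfu] -> 7 lines: szo fcjr yfu ffthh dnz pnd nfwv
Hunk 3: at line 1 remove [yfu,ffthh] add [dmmel] -> 6 lines: szo fcjr dmmel dnz pnd nfwv
Hunk 4: at line 1 remove [dmmel,dnz] add [rcugt] -> 5 lines: szo fcjr rcugt pnd nfwv
Final line count: 5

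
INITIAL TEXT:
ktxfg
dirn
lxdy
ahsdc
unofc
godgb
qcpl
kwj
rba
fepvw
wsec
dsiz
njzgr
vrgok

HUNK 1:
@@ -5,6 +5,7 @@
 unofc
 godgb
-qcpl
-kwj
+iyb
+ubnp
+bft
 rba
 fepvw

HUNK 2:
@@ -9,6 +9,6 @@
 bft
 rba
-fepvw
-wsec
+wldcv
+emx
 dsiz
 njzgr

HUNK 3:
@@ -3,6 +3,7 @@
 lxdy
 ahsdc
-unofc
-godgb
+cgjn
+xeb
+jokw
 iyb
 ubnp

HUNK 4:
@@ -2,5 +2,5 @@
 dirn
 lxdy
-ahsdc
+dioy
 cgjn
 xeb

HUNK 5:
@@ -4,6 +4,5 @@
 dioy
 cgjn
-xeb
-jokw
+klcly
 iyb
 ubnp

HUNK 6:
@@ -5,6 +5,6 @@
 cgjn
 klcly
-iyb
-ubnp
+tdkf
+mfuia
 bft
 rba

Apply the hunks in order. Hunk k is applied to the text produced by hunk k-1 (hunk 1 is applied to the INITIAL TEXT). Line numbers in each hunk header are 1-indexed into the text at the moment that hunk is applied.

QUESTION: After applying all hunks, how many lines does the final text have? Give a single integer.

Answer: 15

Derivation:
Hunk 1: at line 5 remove [qcpl,kwj] add [iyb,ubnp,bft] -> 15 lines: ktxfg dirn lxdy ahsdc unofc godgb iyb ubnp bft rba fepvw wsec dsiz njzgr vrgok
Hunk 2: at line 9 remove [fepvw,wsec] add [wldcv,emx] -> 15 lines: ktxfg dirn lxdy ahsdc unofc godgb iyb ubnp bft rba wldcv emx dsiz njzgr vrgok
Hunk 3: at line 3 remove [unofc,godgb] add [cgjn,xeb,jokw] -> 16 lines: ktxfg dirn lxdy ahsdc cgjn xeb jokw iyb ubnp bft rba wldcv emx dsiz njzgr vrgok
Hunk 4: at line 2 remove [ahsdc] add [dioy] -> 16 lines: ktxfg dirn lxdy dioy cgjn xeb jokw iyb ubnp bft rba wldcv emx dsiz njzgr vrgok
Hunk 5: at line 4 remove [xeb,jokw] add [klcly] -> 15 lines: ktxfg dirn lxdy dioy cgjn klcly iyb ubnp bft rba wldcv emx dsiz njzgr vrgok
Hunk 6: at line 5 remove [iyb,ubnp] add [tdkf,mfuia] -> 15 lines: ktxfg dirn lxdy dioy cgjn klcly tdkf mfuia bft rba wldcv emx dsiz njzgr vrgok
Final line count: 15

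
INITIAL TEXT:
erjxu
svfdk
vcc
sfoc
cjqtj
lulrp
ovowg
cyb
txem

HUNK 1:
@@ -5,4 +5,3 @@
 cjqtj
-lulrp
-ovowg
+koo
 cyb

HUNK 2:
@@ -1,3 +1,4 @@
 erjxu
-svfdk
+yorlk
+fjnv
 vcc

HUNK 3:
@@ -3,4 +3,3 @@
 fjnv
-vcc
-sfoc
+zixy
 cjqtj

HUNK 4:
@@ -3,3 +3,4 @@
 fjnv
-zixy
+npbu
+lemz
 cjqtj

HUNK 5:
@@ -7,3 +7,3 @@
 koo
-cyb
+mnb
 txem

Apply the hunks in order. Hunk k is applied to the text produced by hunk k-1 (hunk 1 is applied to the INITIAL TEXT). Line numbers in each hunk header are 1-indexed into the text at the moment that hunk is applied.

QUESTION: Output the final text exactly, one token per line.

Answer: erjxu
yorlk
fjnv
npbu
lemz
cjqtj
koo
mnb
txem

Derivation:
Hunk 1: at line 5 remove [lulrp,ovowg] add [koo] -> 8 lines: erjxu svfdk vcc sfoc cjqtj koo cyb txem
Hunk 2: at line 1 remove [svfdk] add [yorlk,fjnv] -> 9 lines: erjxu yorlk fjnv vcc sfoc cjqtj koo cyb txem
Hunk 3: at line 3 remove [vcc,sfoc] add [zixy] -> 8 lines: erjxu yorlk fjnv zixy cjqtj koo cyb txem
Hunk 4: at line 3 remove [zixy] add [npbu,lemz] -> 9 lines: erjxu yorlk fjnv npbu lemz cjqtj koo cyb txem
Hunk 5: at line 7 remove [cyb] add [mnb] -> 9 lines: erjxu yorlk fjnv npbu lemz cjqtj koo mnb txem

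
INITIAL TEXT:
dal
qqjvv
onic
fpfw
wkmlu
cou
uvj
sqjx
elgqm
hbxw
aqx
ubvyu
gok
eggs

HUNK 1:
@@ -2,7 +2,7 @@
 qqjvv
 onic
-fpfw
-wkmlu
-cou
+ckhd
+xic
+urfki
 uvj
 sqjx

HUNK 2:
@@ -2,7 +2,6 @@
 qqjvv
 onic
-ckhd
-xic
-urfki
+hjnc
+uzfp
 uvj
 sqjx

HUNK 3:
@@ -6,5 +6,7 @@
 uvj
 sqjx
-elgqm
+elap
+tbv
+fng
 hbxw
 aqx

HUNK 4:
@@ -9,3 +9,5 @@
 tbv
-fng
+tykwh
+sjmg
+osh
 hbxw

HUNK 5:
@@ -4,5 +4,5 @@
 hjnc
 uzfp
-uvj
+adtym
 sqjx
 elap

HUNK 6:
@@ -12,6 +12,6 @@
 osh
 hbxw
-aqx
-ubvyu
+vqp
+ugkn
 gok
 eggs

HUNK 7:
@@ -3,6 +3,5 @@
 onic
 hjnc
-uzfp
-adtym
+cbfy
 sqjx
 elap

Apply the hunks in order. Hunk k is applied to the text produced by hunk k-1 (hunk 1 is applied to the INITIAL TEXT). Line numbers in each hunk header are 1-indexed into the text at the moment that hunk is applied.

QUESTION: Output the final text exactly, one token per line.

Hunk 1: at line 2 remove [fpfw,wkmlu,cou] add [ckhd,xic,urfki] -> 14 lines: dal qqjvv onic ckhd xic urfki uvj sqjx elgqm hbxw aqx ubvyu gok eggs
Hunk 2: at line 2 remove [ckhd,xic,urfki] add [hjnc,uzfp] -> 13 lines: dal qqjvv onic hjnc uzfp uvj sqjx elgqm hbxw aqx ubvyu gok eggs
Hunk 3: at line 6 remove [elgqm] add [elap,tbv,fng] -> 15 lines: dal qqjvv onic hjnc uzfp uvj sqjx elap tbv fng hbxw aqx ubvyu gok eggs
Hunk 4: at line 9 remove [fng] add [tykwh,sjmg,osh] -> 17 lines: dal qqjvv onic hjnc uzfp uvj sqjx elap tbv tykwh sjmg osh hbxw aqx ubvyu gok eggs
Hunk 5: at line 4 remove [uvj] add [adtym] -> 17 lines: dal qqjvv onic hjnc uzfp adtym sqjx elap tbv tykwh sjmg osh hbxw aqx ubvyu gok eggs
Hunk 6: at line 12 remove [aqx,ubvyu] add [vqp,ugkn] -> 17 lines: dal qqjvv onic hjnc uzfp adtym sqjx elap tbv tykwh sjmg osh hbxw vqp ugkn gok eggs
Hunk 7: at line 3 remove [uzfp,adtym] add [cbfy] -> 16 lines: dal qqjvv onic hjnc cbfy sqjx elap tbv tykwh sjmg osh hbxw vqp ugkn gok eggs

Answer: dal
qqjvv
onic
hjnc
cbfy
sqjx
elap
tbv
tykwh
sjmg
osh
hbxw
vqp
ugkn
gok
eggs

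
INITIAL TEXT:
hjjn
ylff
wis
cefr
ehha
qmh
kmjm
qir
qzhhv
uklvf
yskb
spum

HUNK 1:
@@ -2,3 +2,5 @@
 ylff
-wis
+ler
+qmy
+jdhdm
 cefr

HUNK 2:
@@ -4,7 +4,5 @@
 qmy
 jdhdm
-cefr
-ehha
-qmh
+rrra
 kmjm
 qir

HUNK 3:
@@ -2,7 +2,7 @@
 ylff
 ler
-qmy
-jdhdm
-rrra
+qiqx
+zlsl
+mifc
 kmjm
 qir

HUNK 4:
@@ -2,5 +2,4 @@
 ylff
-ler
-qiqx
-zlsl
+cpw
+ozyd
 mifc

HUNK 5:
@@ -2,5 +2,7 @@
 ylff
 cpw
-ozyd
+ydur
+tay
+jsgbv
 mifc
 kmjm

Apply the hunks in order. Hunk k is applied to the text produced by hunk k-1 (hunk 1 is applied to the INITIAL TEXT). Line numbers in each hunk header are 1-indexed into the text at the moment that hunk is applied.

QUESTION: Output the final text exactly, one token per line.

Hunk 1: at line 2 remove [wis] add [ler,qmy,jdhdm] -> 14 lines: hjjn ylff ler qmy jdhdm cefr ehha qmh kmjm qir qzhhv uklvf yskb spum
Hunk 2: at line 4 remove [cefr,ehha,qmh] add [rrra] -> 12 lines: hjjn ylff ler qmy jdhdm rrra kmjm qir qzhhv uklvf yskb spum
Hunk 3: at line 2 remove [qmy,jdhdm,rrra] add [qiqx,zlsl,mifc] -> 12 lines: hjjn ylff ler qiqx zlsl mifc kmjm qir qzhhv uklvf yskb spum
Hunk 4: at line 2 remove [ler,qiqx,zlsl] add [cpw,ozyd] -> 11 lines: hjjn ylff cpw ozyd mifc kmjm qir qzhhv uklvf yskb spum
Hunk 5: at line 2 remove [ozyd] add [ydur,tay,jsgbv] -> 13 lines: hjjn ylff cpw ydur tay jsgbv mifc kmjm qir qzhhv uklvf yskb spum

Answer: hjjn
ylff
cpw
ydur
tay
jsgbv
mifc
kmjm
qir
qzhhv
uklvf
yskb
spum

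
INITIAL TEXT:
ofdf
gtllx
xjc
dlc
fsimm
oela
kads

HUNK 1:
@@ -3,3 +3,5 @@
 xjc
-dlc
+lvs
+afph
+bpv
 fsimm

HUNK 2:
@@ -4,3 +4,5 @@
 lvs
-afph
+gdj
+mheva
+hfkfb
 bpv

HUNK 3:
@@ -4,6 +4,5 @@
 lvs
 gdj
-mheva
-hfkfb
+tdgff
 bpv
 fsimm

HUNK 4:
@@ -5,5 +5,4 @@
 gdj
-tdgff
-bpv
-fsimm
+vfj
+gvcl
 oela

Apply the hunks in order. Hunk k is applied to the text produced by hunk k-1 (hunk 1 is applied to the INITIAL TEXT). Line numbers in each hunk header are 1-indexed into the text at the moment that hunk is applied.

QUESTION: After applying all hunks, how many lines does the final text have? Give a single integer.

Answer: 9

Derivation:
Hunk 1: at line 3 remove [dlc] add [lvs,afph,bpv] -> 9 lines: ofdf gtllx xjc lvs afph bpv fsimm oela kads
Hunk 2: at line 4 remove [afph] add [gdj,mheva,hfkfb] -> 11 lines: ofdf gtllx xjc lvs gdj mheva hfkfb bpv fsimm oela kads
Hunk 3: at line 4 remove [mheva,hfkfb] add [tdgff] -> 10 lines: ofdf gtllx xjc lvs gdj tdgff bpv fsimm oela kads
Hunk 4: at line 5 remove [tdgff,bpv,fsimm] add [vfj,gvcl] -> 9 lines: ofdf gtllx xjc lvs gdj vfj gvcl oela kads
Final line count: 9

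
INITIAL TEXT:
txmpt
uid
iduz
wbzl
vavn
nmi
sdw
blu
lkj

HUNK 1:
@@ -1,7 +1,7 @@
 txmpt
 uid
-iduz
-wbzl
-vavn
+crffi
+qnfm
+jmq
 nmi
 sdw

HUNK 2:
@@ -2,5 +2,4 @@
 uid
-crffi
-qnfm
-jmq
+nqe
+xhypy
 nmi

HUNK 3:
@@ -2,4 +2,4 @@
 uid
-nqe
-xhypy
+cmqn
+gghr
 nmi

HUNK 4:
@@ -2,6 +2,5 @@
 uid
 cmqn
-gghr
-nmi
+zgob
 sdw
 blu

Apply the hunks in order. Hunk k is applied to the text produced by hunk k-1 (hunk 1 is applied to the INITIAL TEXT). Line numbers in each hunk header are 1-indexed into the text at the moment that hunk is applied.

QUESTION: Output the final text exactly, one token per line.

Hunk 1: at line 1 remove [iduz,wbzl,vavn] add [crffi,qnfm,jmq] -> 9 lines: txmpt uid crffi qnfm jmq nmi sdw blu lkj
Hunk 2: at line 2 remove [crffi,qnfm,jmq] add [nqe,xhypy] -> 8 lines: txmpt uid nqe xhypy nmi sdw blu lkj
Hunk 3: at line 2 remove [nqe,xhypy] add [cmqn,gghr] -> 8 lines: txmpt uid cmqn gghr nmi sdw blu lkj
Hunk 4: at line 2 remove [gghr,nmi] add [zgob] -> 7 lines: txmpt uid cmqn zgob sdw blu lkj

Answer: txmpt
uid
cmqn
zgob
sdw
blu
lkj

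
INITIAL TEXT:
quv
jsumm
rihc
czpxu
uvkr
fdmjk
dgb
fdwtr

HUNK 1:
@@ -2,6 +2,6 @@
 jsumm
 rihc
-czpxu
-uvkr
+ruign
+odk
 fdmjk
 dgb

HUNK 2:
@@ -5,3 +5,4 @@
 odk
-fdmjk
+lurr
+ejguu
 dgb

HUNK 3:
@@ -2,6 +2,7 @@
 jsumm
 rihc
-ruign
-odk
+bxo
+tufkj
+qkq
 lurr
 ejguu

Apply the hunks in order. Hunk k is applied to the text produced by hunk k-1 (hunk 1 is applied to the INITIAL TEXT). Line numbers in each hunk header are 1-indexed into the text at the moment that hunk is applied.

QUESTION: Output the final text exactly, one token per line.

Hunk 1: at line 2 remove [czpxu,uvkr] add [ruign,odk] -> 8 lines: quv jsumm rihc ruign odk fdmjk dgb fdwtr
Hunk 2: at line 5 remove [fdmjk] add [lurr,ejguu] -> 9 lines: quv jsumm rihc ruign odk lurr ejguu dgb fdwtr
Hunk 3: at line 2 remove [ruign,odk] add [bxo,tufkj,qkq] -> 10 lines: quv jsumm rihc bxo tufkj qkq lurr ejguu dgb fdwtr

Answer: quv
jsumm
rihc
bxo
tufkj
qkq
lurr
ejguu
dgb
fdwtr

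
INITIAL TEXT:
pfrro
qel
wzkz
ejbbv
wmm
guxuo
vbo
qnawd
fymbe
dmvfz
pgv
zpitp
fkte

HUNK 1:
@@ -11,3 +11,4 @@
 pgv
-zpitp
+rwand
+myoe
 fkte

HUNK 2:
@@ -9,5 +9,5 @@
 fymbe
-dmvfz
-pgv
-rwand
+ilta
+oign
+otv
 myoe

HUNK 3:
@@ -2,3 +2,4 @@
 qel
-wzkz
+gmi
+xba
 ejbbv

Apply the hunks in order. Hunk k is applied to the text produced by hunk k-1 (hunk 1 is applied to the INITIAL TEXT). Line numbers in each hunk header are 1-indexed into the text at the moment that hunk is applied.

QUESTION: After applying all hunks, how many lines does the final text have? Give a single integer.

Hunk 1: at line 11 remove [zpitp] add [rwand,myoe] -> 14 lines: pfrro qel wzkz ejbbv wmm guxuo vbo qnawd fymbe dmvfz pgv rwand myoe fkte
Hunk 2: at line 9 remove [dmvfz,pgv,rwand] add [ilta,oign,otv] -> 14 lines: pfrro qel wzkz ejbbv wmm guxuo vbo qnawd fymbe ilta oign otv myoe fkte
Hunk 3: at line 2 remove [wzkz] add [gmi,xba] -> 15 lines: pfrro qel gmi xba ejbbv wmm guxuo vbo qnawd fymbe ilta oign otv myoe fkte
Final line count: 15

Answer: 15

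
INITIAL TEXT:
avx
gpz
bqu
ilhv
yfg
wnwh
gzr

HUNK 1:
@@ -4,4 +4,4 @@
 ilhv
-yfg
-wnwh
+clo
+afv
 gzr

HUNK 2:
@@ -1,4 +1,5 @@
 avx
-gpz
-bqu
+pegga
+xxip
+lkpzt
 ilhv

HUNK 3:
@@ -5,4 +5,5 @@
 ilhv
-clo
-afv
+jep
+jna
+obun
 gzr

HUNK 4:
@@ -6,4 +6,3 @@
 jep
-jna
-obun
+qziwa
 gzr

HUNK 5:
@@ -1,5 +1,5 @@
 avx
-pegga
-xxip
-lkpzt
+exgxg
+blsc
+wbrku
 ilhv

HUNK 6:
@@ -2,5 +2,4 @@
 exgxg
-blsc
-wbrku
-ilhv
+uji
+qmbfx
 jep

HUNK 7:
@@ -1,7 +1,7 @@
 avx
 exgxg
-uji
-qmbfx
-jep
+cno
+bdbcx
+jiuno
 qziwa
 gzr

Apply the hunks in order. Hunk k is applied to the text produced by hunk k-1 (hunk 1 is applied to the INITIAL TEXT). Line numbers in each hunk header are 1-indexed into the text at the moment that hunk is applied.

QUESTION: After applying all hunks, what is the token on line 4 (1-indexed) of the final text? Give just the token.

Answer: bdbcx

Derivation:
Hunk 1: at line 4 remove [yfg,wnwh] add [clo,afv] -> 7 lines: avx gpz bqu ilhv clo afv gzr
Hunk 2: at line 1 remove [gpz,bqu] add [pegga,xxip,lkpzt] -> 8 lines: avx pegga xxip lkpzt ilhv clo afv gzr
Hunk 3: at line 5 remove [clo,afv] add [jep,jna,obun] -> 9 lines: avx pegga xxip lkpzt ilhv jep jna obun gzr
Hunk 4: at line 6 remove [jna,obun] add [qziwa] -> 8 lines: avx pegga xxip lkpzt ilhv jep qziwa gzr
Hunk 5: at line 1 remove [pegga,xxip,lkpzt] add [exgxg,blsc,wbrku] -> 8 lines: avx exgxg blsc wbrku ilhv jep qziwa gzr
Hunk 6: at line 2 remove [blsc,wbrku,ilhv] add [uji,qmbfx] -> 7 lines: avx exgxg uji qmbfx jep qziwa gzr
Hunk 7: at line 1 remove [uji,qmbfx,jep] add [cno,bdbcx,jiuno] -> 7 lines: avx exgxg cno bdbcx jiuno qziwa gzr
Final line 4: bdbcx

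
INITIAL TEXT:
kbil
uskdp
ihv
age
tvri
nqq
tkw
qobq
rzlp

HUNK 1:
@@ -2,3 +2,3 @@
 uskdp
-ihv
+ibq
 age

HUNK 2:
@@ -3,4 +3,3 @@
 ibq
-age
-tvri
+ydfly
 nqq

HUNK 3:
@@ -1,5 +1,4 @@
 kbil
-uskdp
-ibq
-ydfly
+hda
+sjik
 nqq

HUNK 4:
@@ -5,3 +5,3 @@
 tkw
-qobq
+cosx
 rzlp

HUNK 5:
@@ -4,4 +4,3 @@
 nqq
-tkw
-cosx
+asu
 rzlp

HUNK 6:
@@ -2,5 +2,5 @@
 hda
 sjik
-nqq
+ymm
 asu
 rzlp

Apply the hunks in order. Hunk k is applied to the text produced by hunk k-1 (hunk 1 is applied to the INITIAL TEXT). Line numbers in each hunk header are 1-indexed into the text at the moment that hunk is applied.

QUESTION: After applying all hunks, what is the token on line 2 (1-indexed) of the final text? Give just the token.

Answer: hda

Derivation:
Hunk 1: at line 2 remove [ihv] add [ibq] -> 9 lines: kbil uskdp ibq age tvri nqq tkw qobq rzlp
Hunk 2: at line 3 remove [age,tvri] add [ydfly] -> 8 lines: kbil uskdp ibq ydfly nqq tkw qobq rzlp
Hunk 3: at line 1 remove [uskdp,ibq,ydfly] add [hda,sjik] -> 7 lines: kbil hda sjik nqq tkw qobq rzlp
Hunk 4: at line 5 remove [qobq] add [cosx] -> 7 lines: kbil hda sjik nqq tkw cosx rzlp
Hunk 5: at line 4 remove [tkw,cosx] add [asu] -> 6 lines: kbil hda sjik nqq asu rzlp
Hunk 6: at line 2 remove [nqq] add [ymm] -> 6 lines: kbil hda sjik ymm asu rzlp
Final line 2: hda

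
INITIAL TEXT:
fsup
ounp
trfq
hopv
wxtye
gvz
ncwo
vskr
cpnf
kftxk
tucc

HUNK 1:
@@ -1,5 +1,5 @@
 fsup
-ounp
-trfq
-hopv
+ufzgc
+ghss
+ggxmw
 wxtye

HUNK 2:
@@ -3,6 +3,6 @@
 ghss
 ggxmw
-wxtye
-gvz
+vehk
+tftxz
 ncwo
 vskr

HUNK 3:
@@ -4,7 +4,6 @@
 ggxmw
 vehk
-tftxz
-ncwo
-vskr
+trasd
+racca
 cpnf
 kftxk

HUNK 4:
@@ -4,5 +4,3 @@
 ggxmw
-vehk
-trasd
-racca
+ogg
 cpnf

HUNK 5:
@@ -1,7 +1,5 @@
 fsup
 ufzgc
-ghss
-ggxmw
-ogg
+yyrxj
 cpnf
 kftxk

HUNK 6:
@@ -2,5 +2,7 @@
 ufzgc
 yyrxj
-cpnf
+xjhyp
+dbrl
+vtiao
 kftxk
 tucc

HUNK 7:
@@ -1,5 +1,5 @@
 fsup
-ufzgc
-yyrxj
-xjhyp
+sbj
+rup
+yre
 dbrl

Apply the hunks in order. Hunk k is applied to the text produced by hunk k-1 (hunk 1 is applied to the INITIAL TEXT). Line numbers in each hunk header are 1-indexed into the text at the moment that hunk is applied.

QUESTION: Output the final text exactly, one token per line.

Hunk 1: at line 1 remove [ounp,trfq,hopv] add [ufzgc,ghss,ggxmw] -> 11 lines: fsup ufzgc ghss ggxmw wxtye gvz ncwo vskr cpnf kftxk tucc
Hunk 2: at line 3 remove [wxtye,gvz] add [vehk,tftxz] -> 11 lines: fsup ufzgc ghss ggxmw vehk tftxz ncwo vskr cpnf kftxk tucc
Hunk 3: at line 4 remove [tftxz,ncwo,vskr] add [trasd,racca] -> 10 lines: fsup ufzgc ghss ggxmw vehk trasd racca cpnf kftxk tucc
Hunk 4: at line 4 remove [vehk,trasd,racca] add [ogg] -> 8 lines: fsup ufzgc ghss ggxmw ogg cpnf kftxk tucc
Hunk 5: at line 1 remove [ghss,ggxmw,ogg] add [yyrxj] -> 6 lines: fsup ufzgc yyrxj cpnf kftxk tucc
Hunk 6: at line 2 remove [cpnf] add [xjhyp,dbrl,vtiao] -> 8 lines: fsup ufzgc yyrxj xjhyp dbrl vtiao kftxk tucc
Hunk 7: at line 1 remove [ufzgc,yyrxj,xjhyp] add [sbj,rup,yre] -> 8 lines: fsup sbj rup yre dbrl vtiao kftxk tucc

Answer: fsup
sbj
rup
yre
dbrl
vtiao
kftxk
tucc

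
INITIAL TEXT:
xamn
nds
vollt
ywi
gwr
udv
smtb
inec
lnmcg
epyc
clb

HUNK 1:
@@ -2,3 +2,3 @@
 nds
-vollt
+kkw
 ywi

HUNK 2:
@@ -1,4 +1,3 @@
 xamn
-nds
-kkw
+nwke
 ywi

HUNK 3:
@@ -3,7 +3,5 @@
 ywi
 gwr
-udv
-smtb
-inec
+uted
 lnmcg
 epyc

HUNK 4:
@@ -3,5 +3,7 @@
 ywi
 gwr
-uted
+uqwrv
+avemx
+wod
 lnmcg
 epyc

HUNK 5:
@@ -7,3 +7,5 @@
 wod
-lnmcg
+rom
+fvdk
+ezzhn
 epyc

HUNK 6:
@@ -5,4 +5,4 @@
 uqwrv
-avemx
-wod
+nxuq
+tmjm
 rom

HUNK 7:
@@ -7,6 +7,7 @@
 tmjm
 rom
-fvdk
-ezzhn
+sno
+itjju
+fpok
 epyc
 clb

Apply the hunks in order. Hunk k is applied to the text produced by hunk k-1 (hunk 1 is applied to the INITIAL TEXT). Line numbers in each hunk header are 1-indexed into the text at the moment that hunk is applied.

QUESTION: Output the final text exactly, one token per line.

Hunk 1: at line 2 remove [vollt] add [kkw] -> 11 lines: xamn nds kkw ywi gwr udv smtb inec lnmcg epyc clb
Hunk 2: at line 1 remove [nds,kkw] add [nwke] -> 10 lines: xamn nwke ywi gwr udv smtb inec lnmcg epyc clb
Hunk 3: at line 3 remove [udv,smtb,inec] add [uted] -> 8 lines: xamn nwke ywi gwr uted lnmcg epyc clb
Hunk 4: at line 3 remove [uted] add [uqwrv,avemx,wod] -> 10 lines: xamn nwke ywi gwr uqwrv avemx wod lnmcg epyc clb
Hunk 5: at line 7 remove [lnmcg] add [rom,fvdk,ezzhn] -> 12 lines: xamn nwke ywi gwr uqwrv avemx wod rom fvdk ezzhn epyc clb
Hunk 6: at line 5 remove [avemx,wod] add [nxuq,tmjm] -> 12 lines: xamn nwke ywi gwr uqwrv nxuq tmjm rom fvdk ezzhn epyc clb
Hunk 7: at line 7 remove [fvdk,ezzhn] add [sno,itjju,fpok] -> 13 lines: xamn nwke ywi gwr uqwrv nxuq tmjm rom sno itjju fpok epyc clb

Answer: xamn
nwke
ywi
gwr
uqwrv
nxuq
tmjm
rom
sno
itjju
fpok
epyc
clb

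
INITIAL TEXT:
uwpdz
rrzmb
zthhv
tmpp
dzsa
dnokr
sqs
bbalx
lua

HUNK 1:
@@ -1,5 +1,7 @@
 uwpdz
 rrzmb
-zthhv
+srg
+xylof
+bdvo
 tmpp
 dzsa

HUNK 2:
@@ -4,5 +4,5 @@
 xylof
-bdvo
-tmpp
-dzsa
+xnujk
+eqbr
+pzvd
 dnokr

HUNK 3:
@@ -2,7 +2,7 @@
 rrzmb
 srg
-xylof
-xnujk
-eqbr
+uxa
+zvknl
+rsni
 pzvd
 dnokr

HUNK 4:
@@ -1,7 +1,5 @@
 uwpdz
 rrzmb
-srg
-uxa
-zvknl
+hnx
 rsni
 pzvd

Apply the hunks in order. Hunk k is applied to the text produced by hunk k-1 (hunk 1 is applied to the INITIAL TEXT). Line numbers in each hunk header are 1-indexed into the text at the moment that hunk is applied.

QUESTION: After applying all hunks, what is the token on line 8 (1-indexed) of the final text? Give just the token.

Hunk 1: at line 1 remove [zthhv] add [srg,xylof,bdvo] -> 11 lines: uwpdz rrzmb srg xylof bdvo tmpp dzsa dnokr sqs bbalx lua
Hunk 2: at line 4 remove [bdvo,tmpp,dzsa] add [xnujk,eqbr,pzvd] -> 11 lines: uwpdz rrzmb srg xylof xnujk eqbr pzvd dnokr sqs bbalx lua
Hunk 3: at line 2 remove [xylof,xnujk,eqbr] add [uxa,zvknl,rsni] -> 11 lines: uwpdz rrzmb srg uxa zvknl rsni pzvd dnokr sqs bbalx lua
Hunk 4: at line 1 remove [srg,uxa,zvknl] add [hnx] -> 9 lines: uwpdz rrzmb hnx rsni pzvd dnokr sqs bbalx lua
Final line 8: bbalx

Answer: bbalx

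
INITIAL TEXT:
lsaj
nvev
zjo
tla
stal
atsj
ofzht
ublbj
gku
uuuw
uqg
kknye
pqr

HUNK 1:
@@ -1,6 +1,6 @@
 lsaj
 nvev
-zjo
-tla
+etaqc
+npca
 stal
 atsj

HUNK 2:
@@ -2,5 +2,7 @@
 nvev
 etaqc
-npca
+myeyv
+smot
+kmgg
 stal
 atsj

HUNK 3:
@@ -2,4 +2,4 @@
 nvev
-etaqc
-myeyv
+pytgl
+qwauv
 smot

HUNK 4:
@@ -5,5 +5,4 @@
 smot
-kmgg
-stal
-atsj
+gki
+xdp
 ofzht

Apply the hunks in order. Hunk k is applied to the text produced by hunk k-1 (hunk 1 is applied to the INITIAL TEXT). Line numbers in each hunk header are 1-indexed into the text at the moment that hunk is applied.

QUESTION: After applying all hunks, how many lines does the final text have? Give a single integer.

Hunk 1: at line 1 remove [zjo,tla] add [etaqc,npca] -> 13 lines: lsaj nvev etaqc npca stal atsj ofzht ublbj gku uuuw uqg kknye pqr
Hunk 2: at line 2 remove [npca] add [myeyv,smot,kmgg] -> 15 lines: lsaj nvev etaqc myeyv smot kmgg stal atsj ofzht ublbj gku uuuw uqg kknye pqr
Hunk 3: at line 2 remove [etaqc,myeyv] add [pytgl,qwauv] -> 15 lines: lsaj nvev pytgl qwauv smot kmgg stal atsj ofzht ublbj gku uuuw uqg kknye pqr
Hunk 4: at line 5 remove [kmgg,stal,atsj] add [gki,xdp] -> 14 lines: lsaj nvev pytgl qwauv smot gki xdp ofzht ublbj gku uuuw uqg kknye pqr
Final line count: 14

Answer: 14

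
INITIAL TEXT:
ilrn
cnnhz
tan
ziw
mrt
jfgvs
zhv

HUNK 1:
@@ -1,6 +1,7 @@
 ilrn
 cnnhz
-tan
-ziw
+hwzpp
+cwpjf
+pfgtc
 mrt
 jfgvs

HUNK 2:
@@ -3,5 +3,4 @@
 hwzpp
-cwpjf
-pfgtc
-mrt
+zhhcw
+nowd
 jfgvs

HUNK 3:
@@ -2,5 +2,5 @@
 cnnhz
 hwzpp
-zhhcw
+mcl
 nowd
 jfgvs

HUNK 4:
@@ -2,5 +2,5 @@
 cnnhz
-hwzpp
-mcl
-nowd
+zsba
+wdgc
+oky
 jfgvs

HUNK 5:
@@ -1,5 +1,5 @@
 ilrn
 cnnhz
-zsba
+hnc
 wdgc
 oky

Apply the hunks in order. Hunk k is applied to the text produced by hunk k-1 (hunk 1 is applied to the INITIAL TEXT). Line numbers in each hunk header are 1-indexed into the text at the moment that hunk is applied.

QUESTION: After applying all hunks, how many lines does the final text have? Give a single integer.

Answer: 7

Derivation:
Hunk 1: at line 1 remove [tan,ziw] add [hwzpp,cwpjf,pfgtc] -> 8 lines: ilrn cnnhz hwzpp cwpjf pfgtc mrt jfgvs zhv
Hunk 2: at line 3 remove [cwpjf,pfgtc,mrt] add [zhhcw,nowd] -> 7 lines: ilrn cnnhz hwzpp zhhcw nowd jfgvs zhv
Hunk 3: at line 2 remove [zhhcw] add [mcl] -> 7 lines: ilrn cnnhz hwzpp mcl nowd jfgvs zhv
Hunk 4: at line 2 remove [hwzpp,mcl,nowd] add [zsba,wdgc,oky] -> 7 lines: ilrn cnnhz zsba wdgc oky jfgvs zhv
Hunk 5: at line 1 remove [zsba] add [hnc] -> 7 lines: ilrn cnnhz hnc wdgc oky jfgvs zhv
Final line count: 7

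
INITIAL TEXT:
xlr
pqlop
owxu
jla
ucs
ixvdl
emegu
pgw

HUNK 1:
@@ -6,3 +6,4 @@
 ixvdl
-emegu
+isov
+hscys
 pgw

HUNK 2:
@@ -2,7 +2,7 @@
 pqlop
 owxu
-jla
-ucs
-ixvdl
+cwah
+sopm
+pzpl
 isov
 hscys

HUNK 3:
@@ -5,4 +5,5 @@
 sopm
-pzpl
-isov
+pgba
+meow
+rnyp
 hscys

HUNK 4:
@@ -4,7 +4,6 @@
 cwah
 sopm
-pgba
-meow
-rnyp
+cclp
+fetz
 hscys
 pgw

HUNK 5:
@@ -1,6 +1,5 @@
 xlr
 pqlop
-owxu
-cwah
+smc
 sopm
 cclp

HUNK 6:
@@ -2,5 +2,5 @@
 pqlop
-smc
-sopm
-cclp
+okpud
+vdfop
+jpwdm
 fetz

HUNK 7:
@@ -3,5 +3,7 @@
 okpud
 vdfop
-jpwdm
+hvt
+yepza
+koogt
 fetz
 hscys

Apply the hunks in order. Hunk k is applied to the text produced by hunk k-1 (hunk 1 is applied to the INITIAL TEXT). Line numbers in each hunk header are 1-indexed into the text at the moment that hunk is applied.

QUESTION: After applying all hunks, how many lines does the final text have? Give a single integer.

Answer: 10

Derivation:
Hunk 1: at line 6 remove [emegu] add [isov,hscys] -> 9 lines: xlr pqlop owxu jla ucs ixvdl isov hscys pgw
Hunk 2: at line 2 remove [jla,ucs,ixvdl] add [cwah,sopm,pzpl] -> 9 lines: xlr pqlop owxu cwah sopm pzpl isov hscys pgw
Hunk 3: at line 5 remove [pzpl,isov] add [pgba,meow,rnyp] -> 10 lines: xlr pqlop owxu cwah sopm pgba meow rnyp hscys pgw
Hunk 4: at line 4 remove [pgba,meow,rnyp] add [cclp,fetz] -> 9 lines: xlr pqlop owxu cwah sopm cclp fetz hscys pgw
Hunk 5: at line 1 remove [owxu,cwah] add [smc] -> 8 lines: xlr pqlop smc sopm cclp fetz hscys pgw
Hunk 6: at line 2 remove [smc,sopm,cclp] add [okpud,vdfop,jpwdm] -> 8 lines: xlr pqlop okpud vdfop jpwdm fetz hscys pgw
Hunk 7: at line 3 remove [jpwdm] add [hvt,yepza,koogt] -> 10 lines: xlr pqlop okpud vdfop hvt yepza koogt fetz hscys pgw
Final line count: 10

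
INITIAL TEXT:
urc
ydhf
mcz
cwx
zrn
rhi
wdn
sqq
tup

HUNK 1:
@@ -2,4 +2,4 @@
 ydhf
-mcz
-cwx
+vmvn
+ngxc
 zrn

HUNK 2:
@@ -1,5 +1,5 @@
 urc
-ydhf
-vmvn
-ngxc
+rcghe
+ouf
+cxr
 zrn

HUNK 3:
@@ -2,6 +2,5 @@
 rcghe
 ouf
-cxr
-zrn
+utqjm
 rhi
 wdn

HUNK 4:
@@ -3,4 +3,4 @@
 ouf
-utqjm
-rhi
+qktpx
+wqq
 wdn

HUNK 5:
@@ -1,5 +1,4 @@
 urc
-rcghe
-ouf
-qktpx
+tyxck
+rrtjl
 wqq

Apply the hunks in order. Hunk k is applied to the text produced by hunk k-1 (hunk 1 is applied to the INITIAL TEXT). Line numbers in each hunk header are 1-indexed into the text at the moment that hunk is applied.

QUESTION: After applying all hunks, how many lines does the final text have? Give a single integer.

Hunk 1: at line 2 remove [mcz,cwx] add [vmvn,ngxc] -> 9 lines: urc ydhf vmvn ngxc zrn rhi wdn sqq tup
Hunk 2: at line 1 remove [ydhf,vmvn,ngxc] add [rcghe,ouf,cxr] -> 9 lines: urc rcghe ouf cxr zrn rhi wdn sqq tup
Hunk 3: at line 2 remove [cxr,zrn] add [utqjm] -> 8 lines: urc rcghe ouf utqjm rhi wdn sqq tup
Hunk 4: at line 3 remove [utqjm,rhi] add [qktpx,wqq] -> 8 lines: urc rcghe ouf qktpx wqq wdn sqq tup
Hunk 5: at line 1 remove [rcghe,ouf,qktpx] add [tyxck,rrtjl] -> 7 lines: urc tyxck rrtjl wqq wdn sqq tup
Final line count: 7

Answer: 7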